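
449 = 449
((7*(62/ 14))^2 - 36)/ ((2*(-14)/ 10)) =-4625/ 14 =-330.36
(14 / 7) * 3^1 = 6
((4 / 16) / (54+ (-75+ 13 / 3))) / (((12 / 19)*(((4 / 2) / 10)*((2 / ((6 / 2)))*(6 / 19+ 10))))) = -1083 / 62720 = -0.02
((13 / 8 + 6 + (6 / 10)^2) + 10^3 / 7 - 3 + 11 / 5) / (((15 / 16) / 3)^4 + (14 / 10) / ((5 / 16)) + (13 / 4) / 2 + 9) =1720803328 / 173345599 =9.93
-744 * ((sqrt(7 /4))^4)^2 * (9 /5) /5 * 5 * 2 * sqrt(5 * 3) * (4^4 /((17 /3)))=-4395270.00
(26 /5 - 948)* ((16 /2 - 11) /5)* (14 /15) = 65996 /125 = 527.97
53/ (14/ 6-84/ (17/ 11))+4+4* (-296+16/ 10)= -15581319/ 13265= -1174.62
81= 81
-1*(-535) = 535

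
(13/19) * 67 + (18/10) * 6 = 5381/95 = 56.64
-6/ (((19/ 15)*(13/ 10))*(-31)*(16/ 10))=1125/ 15314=0.07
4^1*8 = 32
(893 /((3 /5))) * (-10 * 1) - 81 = -44893 /3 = -14964.33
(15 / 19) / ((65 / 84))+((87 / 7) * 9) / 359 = 826677 / 620711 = 1.33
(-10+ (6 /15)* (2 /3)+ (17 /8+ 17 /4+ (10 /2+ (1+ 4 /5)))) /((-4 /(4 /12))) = -0.29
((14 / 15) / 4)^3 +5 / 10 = 13843 / 27000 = 0.51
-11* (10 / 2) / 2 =-55 / 2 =-27.50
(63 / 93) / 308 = 3 / 1364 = 0.00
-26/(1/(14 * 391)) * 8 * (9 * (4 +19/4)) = -89664120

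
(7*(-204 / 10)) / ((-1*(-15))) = -238 / 25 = -9.52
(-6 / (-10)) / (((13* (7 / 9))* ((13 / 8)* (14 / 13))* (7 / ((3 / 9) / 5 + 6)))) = 36 / 1225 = 0.03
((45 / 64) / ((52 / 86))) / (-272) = -0.00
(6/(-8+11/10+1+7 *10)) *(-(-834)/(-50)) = -5004/3205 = -1.56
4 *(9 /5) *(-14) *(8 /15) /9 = -448 /75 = -5.97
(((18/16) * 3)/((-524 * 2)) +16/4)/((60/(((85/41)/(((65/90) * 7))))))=244137/8937344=0.03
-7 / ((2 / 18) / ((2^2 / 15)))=-84 / 5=-16.80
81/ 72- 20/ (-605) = 1121/ 968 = 1.16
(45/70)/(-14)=-9/196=-0.05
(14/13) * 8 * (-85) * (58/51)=-832.82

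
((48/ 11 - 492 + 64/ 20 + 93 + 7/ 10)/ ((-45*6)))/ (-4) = -14327/ 39600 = -0.36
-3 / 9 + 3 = 8 / 3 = 2.67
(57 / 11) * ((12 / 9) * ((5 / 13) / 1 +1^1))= 1368 / 143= 9.57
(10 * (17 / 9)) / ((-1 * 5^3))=-34 / 225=-0.15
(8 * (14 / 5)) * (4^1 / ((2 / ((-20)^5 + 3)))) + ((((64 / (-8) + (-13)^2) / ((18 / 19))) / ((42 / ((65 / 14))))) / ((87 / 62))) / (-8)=-377162607612503 / 2630880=-143359867.27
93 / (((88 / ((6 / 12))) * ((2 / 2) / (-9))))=-837 / 176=-4.76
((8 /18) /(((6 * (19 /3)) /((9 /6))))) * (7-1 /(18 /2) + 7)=0.24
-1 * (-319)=319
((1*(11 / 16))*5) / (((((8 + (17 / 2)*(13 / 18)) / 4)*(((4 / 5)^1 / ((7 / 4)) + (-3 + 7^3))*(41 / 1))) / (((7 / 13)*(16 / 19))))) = 53900 / 1706186833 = 0.00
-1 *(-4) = 4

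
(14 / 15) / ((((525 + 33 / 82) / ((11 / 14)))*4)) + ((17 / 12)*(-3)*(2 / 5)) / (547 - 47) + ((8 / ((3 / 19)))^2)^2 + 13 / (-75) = 12776378578997401 / 1938735000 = 6590059.28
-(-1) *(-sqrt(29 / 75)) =-sqrt(87) / 15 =-0.62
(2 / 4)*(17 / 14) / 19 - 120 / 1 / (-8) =7997 / 532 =15.03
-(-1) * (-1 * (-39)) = 39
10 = 10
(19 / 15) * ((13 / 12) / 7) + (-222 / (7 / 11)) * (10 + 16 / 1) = -9070.09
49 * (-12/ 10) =-294/ 5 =-58.80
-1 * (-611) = 611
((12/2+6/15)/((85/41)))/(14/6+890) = 3936/1137725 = 0.00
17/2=8.50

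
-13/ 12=-1.08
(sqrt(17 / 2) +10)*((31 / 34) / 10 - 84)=-1083.72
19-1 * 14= 5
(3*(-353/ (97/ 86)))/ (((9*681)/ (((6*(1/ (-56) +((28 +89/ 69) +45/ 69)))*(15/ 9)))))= -8775511165/ 191433186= -45.84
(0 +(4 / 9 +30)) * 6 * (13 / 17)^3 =1203956 / 14739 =81.69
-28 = -28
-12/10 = -6/5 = -1.20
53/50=1.06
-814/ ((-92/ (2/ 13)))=407/ 299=1.36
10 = 10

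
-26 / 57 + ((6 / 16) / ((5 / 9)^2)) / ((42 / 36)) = 23353 / 39900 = 0.59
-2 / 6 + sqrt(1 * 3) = -1 / 3 + sqrt(3) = 1.40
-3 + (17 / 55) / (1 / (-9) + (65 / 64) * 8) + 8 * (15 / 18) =352757 / 95205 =3.71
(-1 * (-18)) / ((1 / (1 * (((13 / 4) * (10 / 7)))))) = 585 / 7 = 83.57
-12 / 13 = -0.92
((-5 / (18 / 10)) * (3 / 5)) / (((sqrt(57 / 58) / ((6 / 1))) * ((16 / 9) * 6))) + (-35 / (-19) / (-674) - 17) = -217737 / 12806 - 5 * sqrt(3306) / 304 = -17.95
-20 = -20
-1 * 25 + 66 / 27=-203 / 9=-22.56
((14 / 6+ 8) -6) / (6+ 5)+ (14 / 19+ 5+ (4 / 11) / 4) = 3901 / 627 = 6.22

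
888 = 888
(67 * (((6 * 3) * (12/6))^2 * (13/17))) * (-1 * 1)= -1128816/17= -66400.94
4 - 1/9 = 35/9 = 3.89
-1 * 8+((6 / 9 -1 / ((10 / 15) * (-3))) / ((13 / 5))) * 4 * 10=388 / 39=9.95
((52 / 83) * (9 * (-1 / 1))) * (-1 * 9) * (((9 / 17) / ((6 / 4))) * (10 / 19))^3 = 909792000 / 2796956161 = 0.33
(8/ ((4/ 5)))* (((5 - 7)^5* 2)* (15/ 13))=-9600/ 13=-738.46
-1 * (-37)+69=106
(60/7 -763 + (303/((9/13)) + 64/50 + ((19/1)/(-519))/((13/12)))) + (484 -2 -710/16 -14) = 108.11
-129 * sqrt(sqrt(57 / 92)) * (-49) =6321 * sqrt(2) * 23^(3 / 4) * 57^(1 / 4) / 46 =5607.99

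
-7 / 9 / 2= -7 / 18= -0.39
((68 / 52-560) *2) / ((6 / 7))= -16947 / 13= -1303.62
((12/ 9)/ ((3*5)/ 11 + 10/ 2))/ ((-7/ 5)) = -22/ 147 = -0.15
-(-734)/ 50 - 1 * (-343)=8942/ 25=357.68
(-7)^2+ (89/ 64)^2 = 208625/ 4096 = 50.93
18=18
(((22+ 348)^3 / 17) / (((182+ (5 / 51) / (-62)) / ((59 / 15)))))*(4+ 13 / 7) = 1519367126800 / 4028353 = 377168.32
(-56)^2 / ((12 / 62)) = 48608 / 3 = 16202.67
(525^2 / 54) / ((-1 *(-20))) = 6125 / 24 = 255.21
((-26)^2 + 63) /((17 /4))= 2956 /17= 173.88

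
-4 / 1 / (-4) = 1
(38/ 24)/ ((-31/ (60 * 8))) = -760/ 31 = -24.52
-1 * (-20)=20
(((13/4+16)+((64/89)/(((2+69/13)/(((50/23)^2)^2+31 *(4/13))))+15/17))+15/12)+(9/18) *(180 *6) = 45413212104969/80445892270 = 564.52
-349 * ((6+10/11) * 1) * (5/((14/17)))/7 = -1127270/539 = -2091.41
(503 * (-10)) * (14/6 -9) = 100600/3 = 33533.33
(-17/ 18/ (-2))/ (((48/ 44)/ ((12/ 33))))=17/ 108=0.16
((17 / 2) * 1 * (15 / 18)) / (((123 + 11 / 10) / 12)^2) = 6000 / 90593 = 0.07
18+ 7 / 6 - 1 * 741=-4331 / 6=-721.83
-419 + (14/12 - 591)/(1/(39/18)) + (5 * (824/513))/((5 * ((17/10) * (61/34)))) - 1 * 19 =-214725755/125172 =-1715.45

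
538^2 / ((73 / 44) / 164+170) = 2088627904 / 1226793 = 1702.51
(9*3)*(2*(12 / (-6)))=-108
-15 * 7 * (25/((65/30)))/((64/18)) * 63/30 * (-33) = 9823275/416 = 23613.64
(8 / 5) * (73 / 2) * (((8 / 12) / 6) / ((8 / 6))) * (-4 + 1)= -73 / 5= -14.60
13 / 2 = 6.50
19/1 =19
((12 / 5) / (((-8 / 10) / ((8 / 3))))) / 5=-8 / 5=-1.60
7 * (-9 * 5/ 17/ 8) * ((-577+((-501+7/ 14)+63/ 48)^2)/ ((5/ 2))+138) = -4015164951/ 17408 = -230650.56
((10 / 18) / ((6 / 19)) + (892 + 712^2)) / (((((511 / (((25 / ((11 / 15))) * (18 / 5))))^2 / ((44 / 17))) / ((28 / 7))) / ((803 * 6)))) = 88851294360000 / 60809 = 1461153683.83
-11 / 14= -0.79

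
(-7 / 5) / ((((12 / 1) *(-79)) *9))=7 / 42660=0.00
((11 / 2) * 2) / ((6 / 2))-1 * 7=-10 / 3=-3.33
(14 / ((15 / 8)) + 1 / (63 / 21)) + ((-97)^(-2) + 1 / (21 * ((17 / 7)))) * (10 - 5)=18951001 / 2399295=7.90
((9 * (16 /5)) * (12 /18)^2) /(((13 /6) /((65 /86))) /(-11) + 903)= 264 /18619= 0.01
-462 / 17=-27.18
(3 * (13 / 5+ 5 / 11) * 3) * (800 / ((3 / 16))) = 1290240 / 11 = 117294.55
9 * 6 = 54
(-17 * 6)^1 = -102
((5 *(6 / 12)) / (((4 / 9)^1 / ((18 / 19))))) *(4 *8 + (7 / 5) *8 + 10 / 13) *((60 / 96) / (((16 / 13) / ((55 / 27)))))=1178925 / 4864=242.38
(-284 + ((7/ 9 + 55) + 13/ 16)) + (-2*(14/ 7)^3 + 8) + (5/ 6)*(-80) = -43499/ 144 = -302.08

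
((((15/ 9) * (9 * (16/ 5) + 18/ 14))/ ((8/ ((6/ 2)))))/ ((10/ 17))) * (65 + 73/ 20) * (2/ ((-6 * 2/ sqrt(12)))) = -8192691 * sqrt(3)/ 11200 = -1266.98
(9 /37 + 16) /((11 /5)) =3005 /407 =7.38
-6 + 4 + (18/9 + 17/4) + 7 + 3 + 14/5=341/20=17.05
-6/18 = -0.33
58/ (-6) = -29/ 3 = -9.67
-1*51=-51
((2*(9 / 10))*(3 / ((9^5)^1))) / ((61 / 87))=29 / 222345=0.00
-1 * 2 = -2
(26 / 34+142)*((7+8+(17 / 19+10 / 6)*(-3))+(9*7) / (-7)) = -77664 / 323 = -240.45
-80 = -80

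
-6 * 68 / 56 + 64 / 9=-11 / 63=-0.17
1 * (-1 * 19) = -19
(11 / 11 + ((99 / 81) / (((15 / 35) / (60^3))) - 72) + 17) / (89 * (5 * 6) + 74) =307973 / 1372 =224.47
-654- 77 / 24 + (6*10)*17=362.79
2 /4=1 /2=0.50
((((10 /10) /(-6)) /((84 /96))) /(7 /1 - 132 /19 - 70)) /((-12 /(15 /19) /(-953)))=4765 /27909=0.17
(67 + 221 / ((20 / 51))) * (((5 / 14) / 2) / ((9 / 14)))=12611 / 72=175.15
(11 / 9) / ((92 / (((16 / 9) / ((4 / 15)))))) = 55 / 621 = 0.09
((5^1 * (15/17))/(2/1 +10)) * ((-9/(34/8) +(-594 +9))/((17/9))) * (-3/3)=2245725/19652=114.27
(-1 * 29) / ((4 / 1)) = -29 / 4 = -7.25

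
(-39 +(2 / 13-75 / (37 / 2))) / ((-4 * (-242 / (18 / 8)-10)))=-185715 / 2035592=-0.09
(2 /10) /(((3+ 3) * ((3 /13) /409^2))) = 2174653 /90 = 24162.81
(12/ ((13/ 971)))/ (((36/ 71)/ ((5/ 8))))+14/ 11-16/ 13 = 3791899/ 3432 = 1104.87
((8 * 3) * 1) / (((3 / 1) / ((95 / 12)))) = 190 / 3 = 63.33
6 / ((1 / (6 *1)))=36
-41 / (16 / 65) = -2665 / 16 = -166.56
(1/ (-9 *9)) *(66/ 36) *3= -11/ 162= -0.07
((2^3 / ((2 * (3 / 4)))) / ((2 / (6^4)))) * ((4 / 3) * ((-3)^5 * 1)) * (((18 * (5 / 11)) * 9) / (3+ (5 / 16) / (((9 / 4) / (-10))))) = -16325867520 / 319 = -51178268.09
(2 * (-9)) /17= -18 /17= -1.06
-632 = -632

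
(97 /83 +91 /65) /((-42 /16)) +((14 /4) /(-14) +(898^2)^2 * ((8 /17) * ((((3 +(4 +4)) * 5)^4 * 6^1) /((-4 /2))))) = -4978456641723076143128059 /592620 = -8400757047894225883.58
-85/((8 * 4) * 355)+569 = 1292751/2272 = 568.99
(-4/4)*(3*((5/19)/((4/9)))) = -135/76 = -1.78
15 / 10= 1.50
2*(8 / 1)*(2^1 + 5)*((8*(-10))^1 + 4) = -8512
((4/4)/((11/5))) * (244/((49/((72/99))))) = 9760/5929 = 1.65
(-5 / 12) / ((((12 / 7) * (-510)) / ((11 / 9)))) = 77 / 132192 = 0.00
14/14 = 1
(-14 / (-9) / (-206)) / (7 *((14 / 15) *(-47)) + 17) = 35 / 1344459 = 0.00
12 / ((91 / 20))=240 / 91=2.64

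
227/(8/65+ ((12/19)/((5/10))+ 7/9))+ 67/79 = 200936846/1900187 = 105.75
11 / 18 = 0.61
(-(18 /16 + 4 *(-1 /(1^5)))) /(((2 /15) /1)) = 21.56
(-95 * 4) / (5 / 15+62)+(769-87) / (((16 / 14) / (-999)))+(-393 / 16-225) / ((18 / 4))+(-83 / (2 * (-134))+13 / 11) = -596213.31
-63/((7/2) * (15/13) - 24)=546/173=3.16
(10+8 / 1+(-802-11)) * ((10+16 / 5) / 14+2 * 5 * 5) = -283497 / 7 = -40499.57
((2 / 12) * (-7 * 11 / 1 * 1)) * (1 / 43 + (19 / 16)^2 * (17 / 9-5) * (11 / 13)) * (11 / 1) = 1006052201 / 1931904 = 520.76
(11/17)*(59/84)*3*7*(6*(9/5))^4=1379620836/10625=129846.67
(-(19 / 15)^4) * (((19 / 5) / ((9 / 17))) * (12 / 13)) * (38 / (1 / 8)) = -51185918528 / 9871875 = -5185.02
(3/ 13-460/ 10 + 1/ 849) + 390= 3799288/ 11037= 344.23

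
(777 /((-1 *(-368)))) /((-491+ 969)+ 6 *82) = 777 /356960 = 0.00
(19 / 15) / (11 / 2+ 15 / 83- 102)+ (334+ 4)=81061076 / 239835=337.99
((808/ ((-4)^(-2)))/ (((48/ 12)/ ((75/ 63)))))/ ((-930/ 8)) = -64640/ 1953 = -33.10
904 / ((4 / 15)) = 3390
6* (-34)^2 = 6936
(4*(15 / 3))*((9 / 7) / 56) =45 / 98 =0.46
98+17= 115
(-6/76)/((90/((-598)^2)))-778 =-311131/285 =-1091.69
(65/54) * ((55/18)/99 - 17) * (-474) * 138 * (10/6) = 1623353225/729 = 2226821.98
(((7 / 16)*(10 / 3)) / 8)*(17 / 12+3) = 1855 / 2304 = 0.81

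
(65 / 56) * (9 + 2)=715 / 56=12.77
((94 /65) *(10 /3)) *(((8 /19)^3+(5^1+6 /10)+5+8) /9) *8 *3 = 963232288 /4012515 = 240.06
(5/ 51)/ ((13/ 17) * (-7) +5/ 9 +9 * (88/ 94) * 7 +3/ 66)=15510/ 8578787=0.00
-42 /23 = -1.83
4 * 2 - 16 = -8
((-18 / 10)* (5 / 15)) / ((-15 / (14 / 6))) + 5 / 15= 32 / 75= 0.43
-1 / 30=-0.03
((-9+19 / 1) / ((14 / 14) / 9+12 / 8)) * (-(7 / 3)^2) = -980 / 29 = -33.79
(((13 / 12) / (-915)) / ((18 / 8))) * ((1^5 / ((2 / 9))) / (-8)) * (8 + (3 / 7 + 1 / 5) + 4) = 2873 / 768600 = 0.00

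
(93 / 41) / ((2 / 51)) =4743 / 82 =57.84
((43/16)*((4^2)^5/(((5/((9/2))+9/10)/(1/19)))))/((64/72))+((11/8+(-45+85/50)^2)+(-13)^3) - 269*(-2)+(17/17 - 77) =57162634067/687800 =83109.38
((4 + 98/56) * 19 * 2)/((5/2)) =437/5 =87.40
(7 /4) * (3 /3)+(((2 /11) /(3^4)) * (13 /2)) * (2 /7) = 43763 /24948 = 1.75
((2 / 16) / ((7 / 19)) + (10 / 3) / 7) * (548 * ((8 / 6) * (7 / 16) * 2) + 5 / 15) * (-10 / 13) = -1314515 / 3276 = -401.26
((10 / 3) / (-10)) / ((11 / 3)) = -0.09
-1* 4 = -4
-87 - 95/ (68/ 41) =-9811/ 68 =-144.28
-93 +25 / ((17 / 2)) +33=-970 / 17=-57.06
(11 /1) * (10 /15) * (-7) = -154 /3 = -51.33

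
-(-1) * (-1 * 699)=-699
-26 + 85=59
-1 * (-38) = 38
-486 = -486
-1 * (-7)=7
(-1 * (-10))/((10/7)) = 7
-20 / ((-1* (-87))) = -20 / 87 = -0.23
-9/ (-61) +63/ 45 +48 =15112/ 305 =49.55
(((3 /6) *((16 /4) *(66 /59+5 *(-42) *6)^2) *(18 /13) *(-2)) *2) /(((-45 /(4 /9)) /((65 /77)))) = 39229348096 /268037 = 146357.96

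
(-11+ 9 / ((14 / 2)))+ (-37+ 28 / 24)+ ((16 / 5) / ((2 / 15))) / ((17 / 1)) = -31513 / 714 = -44.14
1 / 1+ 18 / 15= 11 / 5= 2.20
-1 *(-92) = 92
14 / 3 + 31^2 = 2897 / 3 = 965.67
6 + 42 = 48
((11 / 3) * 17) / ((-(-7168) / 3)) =187 / 7168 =0.03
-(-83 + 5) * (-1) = -78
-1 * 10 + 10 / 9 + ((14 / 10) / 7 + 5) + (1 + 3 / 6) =-197 / 90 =-2.19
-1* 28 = -28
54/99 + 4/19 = 158/209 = 0.76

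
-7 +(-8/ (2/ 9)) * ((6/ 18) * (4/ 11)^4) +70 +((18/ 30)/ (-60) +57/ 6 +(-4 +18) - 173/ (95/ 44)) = 171187531/ 27817900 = 6.15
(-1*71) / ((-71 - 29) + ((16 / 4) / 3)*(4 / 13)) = 2769 / 3884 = 0.71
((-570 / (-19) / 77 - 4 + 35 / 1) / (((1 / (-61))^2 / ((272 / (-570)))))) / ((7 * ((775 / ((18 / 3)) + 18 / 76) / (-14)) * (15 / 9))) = 458676507 / 887425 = 516.86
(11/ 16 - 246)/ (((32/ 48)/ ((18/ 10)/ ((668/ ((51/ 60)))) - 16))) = 503332737/ 85504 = 5886.66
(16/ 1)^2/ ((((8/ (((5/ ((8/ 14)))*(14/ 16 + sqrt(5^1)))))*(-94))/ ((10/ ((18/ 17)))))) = -87.52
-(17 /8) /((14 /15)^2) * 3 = -7.32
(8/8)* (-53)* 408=-21624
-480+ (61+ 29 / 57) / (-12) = -165913 / 342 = -485.13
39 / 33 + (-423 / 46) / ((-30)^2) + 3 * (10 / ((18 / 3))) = 312283 / 50600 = 6.17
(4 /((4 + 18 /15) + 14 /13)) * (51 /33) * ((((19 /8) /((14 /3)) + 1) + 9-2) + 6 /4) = 9.86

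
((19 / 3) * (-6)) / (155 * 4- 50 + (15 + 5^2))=-19 / 305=-0.06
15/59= 0.25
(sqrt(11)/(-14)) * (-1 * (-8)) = -4 * sqrt(11)/7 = -1.90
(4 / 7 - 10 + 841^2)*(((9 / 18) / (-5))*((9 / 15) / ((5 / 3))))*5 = -44558109 / 350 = -127308.88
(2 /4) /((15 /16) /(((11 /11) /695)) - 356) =8 /4729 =0.00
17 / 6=2.83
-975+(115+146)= -714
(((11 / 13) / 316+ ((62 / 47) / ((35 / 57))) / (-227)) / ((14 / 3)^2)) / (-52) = 93690963 / 15634414053440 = 0.00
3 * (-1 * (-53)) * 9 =1431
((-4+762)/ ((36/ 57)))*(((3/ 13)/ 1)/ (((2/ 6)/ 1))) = 21603/ 26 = 830.88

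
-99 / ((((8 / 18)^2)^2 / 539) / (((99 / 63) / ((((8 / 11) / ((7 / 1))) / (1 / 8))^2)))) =-3261895871157 / 1048576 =-3110786.32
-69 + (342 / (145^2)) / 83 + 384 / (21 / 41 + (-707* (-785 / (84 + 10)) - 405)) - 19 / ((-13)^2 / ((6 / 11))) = -4743945500134427403 / 68761497778763075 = -68.99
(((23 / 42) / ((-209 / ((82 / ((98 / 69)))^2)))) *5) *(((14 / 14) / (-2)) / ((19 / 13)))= 3988281765 / 266962388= 14.94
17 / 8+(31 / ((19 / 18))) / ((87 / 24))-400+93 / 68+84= -22810947 / 74936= -304.41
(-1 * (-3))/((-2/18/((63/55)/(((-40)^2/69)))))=-117369/88000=-1.33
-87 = -87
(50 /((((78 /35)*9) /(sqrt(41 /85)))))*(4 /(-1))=-700*sqrt(3485) /5967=-6.93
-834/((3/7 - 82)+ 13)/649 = 973/51920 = 0.02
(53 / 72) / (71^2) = 53 / 362952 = 0.00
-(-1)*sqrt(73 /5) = sqrt(365) /5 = 3.82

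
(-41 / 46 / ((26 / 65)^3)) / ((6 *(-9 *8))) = 5125 / 158976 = 0.03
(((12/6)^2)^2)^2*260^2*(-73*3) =-3789926400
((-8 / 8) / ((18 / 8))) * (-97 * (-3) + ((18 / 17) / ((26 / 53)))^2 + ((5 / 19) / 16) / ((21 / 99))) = -10245644015 / 77950236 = -131.44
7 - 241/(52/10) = -1023/26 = -39.35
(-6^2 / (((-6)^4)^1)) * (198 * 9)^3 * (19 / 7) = -2986580322 / 7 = -426654331.71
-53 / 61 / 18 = -0.05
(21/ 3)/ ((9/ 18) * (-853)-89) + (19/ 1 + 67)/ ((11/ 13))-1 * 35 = 66.62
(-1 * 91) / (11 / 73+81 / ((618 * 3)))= -468.17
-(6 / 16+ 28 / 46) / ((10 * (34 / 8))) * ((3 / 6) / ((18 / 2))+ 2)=-6697 / 140760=-0.05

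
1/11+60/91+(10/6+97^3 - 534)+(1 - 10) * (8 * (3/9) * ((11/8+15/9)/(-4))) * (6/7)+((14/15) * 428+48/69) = 630294147727/690690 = 912557.22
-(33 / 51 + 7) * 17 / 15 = -26 / 3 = -8.67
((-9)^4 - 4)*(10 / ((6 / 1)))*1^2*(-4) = -131140 / 3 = -43713.33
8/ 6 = 4/ 3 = 1.33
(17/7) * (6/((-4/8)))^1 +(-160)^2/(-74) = -97148/259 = -375.09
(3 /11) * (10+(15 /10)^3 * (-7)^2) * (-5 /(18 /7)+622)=15658883 /528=29656.98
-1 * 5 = -5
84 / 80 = 21 / 20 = 1.05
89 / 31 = 2.87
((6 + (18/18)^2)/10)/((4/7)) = 49/40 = 1.22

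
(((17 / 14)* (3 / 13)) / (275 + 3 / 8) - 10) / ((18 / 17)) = -17038471 / 1804257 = -9.44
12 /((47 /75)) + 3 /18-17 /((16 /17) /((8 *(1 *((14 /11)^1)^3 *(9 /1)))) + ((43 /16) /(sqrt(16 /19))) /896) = -5588278939783362541 /1538571475296930 + 2356027646386176 *sqrt(19) /5455927217365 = -1749.82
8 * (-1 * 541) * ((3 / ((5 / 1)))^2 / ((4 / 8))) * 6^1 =-467424 / 25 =-18696.96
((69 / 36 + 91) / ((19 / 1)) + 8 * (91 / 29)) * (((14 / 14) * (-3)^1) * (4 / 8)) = -198319 / 4408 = -44.99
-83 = -83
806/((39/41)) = 2542/3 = 847.33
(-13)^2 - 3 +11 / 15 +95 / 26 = 66451 / 390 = 170.39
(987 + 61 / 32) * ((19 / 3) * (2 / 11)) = 601255 / 528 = 1138.74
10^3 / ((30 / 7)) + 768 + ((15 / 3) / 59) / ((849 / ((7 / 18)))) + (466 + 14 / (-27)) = 440845337 / 300546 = 1466.81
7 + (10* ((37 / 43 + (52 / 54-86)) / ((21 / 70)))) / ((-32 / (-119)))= -10427.39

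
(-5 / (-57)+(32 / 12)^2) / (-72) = -1231 / 12312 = -0.10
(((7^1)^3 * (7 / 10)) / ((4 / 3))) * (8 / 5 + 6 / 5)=50421 / 100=504.21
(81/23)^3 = 531441/12167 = 43.68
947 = 947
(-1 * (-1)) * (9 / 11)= 0.82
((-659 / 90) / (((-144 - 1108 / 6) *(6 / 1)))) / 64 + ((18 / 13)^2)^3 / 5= 77270246665787 / 54826371924480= 1.41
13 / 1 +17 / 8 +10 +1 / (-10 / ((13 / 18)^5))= 474382667 / 18895680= 25.11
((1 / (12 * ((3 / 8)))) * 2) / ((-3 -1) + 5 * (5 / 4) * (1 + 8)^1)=16 / 1881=0.01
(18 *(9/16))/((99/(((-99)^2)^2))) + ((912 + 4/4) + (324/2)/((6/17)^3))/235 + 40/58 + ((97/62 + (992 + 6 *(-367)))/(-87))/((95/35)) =946442281843561/96336840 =9824302.75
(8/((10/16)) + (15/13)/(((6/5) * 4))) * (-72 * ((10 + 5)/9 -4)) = 142401/65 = 2190.78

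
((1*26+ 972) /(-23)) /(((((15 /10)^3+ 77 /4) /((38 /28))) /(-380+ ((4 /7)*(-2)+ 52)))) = 174753792 /203987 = 856.69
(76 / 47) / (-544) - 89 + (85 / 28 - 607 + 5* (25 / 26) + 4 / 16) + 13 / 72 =-900073595 / 1308762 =-687.73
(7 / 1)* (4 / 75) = 28 / 75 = 0.37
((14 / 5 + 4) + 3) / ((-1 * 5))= -49 / 25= -1.96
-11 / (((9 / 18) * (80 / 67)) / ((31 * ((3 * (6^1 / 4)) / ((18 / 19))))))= -434093 / 160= -2713.08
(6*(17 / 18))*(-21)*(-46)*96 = 525504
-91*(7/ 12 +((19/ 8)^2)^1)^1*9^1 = -326235/ 64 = -5097.42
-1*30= -30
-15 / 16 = -0.94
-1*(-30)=30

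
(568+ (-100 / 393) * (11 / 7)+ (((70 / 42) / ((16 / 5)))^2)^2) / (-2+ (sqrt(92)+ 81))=218303236533659 / 29932209635328 - 2763332108021 * sqrt(23) / 14966104817664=6.41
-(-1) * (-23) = -23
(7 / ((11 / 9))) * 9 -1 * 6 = 501 / 11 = 45.55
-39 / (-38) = 39 / 38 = 1.03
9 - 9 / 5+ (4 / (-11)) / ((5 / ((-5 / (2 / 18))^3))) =364896 / 55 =6634.47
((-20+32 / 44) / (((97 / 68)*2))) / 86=-3604 / 45881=-0.08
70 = 70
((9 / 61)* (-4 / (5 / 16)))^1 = -576 / 305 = -1.89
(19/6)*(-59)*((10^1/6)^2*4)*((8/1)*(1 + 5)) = -896800/9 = -99644.44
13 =13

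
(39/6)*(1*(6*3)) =117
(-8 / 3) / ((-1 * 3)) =8 / 9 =0.89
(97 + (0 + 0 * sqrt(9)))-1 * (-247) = 344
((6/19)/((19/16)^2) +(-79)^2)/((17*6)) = 42808555/699618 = 61.19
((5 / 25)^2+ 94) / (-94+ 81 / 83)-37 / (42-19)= -11629984 / 4439575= -2.62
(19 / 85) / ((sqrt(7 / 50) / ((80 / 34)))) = 760 * sqrt(14) / 2023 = 1.41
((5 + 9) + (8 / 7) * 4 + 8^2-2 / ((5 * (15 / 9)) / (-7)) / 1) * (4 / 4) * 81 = 1194264 / 175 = 6824.37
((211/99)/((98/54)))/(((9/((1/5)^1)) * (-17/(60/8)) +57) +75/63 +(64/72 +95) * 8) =5697/3508736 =0.00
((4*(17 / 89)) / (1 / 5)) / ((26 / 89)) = 170 / 13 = 13.08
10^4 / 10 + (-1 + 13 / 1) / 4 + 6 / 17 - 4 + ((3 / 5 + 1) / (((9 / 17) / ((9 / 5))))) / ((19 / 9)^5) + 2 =1053902353213 / 1052342075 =1001.48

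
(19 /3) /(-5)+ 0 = -19 /15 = -1.27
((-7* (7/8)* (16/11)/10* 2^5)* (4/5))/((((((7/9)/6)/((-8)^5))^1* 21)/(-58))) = -4378853376/275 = -15923103.19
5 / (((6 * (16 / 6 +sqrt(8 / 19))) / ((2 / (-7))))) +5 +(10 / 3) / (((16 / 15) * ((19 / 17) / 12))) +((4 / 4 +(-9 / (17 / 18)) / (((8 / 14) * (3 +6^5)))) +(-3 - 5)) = 15 * sqrt(38) / 4004 +26371622559 / 838376539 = 31.48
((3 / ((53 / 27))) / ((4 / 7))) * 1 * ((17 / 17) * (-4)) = -567 / 53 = -10.70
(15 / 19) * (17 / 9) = 85 / 57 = 1.49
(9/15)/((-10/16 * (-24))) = 0.04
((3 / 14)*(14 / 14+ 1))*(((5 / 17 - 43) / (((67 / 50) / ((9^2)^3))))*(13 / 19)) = -752361023700 / 151487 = -4966505.53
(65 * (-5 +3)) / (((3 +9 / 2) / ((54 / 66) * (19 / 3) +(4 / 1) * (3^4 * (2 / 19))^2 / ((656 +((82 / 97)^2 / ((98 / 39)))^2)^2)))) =-433584489920226935513868005745904 / 4826728408807203925194652090475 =-89.83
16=16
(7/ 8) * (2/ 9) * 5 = 0.97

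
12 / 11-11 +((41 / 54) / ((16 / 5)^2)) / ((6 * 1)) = -9029621 / 912384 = -9.90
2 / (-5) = -2 / 5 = -0.40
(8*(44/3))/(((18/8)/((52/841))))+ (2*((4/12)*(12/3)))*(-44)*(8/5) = -184.51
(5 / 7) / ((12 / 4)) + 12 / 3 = 89 / 21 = 4.24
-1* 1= -1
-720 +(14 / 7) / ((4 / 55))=-1385 / 2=-692.50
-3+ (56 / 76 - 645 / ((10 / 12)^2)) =-88451 / 95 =-931.06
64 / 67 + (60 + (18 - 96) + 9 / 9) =-1075 / 67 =-16.04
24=24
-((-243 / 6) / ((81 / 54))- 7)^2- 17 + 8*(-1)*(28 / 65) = -76469 / 65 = -1176.45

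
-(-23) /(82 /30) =8.41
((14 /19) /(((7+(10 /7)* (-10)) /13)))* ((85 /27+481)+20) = -17341688 /26163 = -662.83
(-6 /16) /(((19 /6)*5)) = -9 /380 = -0.02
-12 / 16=-3 / 4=-0.75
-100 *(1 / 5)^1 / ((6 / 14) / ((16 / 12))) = -560 / 9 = -62.22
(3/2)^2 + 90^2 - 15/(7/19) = 225723/28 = 8061.54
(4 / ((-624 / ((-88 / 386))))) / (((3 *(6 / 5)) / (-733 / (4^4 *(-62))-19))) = -16545925 / 2150433792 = -0.01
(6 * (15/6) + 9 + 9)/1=33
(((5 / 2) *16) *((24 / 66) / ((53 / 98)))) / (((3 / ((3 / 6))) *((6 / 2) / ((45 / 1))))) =39200 / 583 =67.24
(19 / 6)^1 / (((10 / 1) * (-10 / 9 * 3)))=-19 / 200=-0.10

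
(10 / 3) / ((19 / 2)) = 20 / 57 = 0.35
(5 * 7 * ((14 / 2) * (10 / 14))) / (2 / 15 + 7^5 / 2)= 5250 / 252109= 0.02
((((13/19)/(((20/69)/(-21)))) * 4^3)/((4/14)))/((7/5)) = -150696/19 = -7931.37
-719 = -719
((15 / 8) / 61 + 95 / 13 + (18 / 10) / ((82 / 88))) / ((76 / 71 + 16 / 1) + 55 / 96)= 10271711148 / 19549579205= 0.53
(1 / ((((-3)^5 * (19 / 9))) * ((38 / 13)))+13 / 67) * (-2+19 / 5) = 252551 / 725610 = 0.35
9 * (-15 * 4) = -540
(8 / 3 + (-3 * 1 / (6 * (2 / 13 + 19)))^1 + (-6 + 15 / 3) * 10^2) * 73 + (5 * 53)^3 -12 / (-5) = 46320275201 / 2490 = 18602520.16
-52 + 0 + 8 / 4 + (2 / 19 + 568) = 9844 / 19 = 518.11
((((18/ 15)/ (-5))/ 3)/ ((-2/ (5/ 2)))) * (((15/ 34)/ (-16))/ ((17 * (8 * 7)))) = -3/ 1035776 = -0.00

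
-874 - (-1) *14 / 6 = -871.67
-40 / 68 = -10 / 17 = -0.59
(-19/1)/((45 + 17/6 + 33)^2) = -684/235225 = -0.00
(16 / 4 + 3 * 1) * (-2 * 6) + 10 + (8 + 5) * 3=-35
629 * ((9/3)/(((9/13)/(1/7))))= 8177/21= 389.38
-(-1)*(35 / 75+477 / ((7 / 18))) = 128839 / 105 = 1227.04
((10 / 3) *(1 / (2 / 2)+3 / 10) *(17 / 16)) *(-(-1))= 221 / 48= 4.60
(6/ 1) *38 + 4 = 232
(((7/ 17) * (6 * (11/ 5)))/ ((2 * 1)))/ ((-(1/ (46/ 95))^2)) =-488796/ 767125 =-0.64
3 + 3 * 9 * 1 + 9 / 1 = 39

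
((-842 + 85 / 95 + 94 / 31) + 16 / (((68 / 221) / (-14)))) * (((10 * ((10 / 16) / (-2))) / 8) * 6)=69181275 / 18848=3670.48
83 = 83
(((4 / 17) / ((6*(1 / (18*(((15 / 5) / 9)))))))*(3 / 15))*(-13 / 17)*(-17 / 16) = 13 / 340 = 0.04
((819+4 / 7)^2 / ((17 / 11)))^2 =131076479928329881 / 693889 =188901221850.08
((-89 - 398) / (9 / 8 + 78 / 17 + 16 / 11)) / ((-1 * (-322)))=-364276 / 1726403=-0.21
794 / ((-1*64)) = -397 / 32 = -12.41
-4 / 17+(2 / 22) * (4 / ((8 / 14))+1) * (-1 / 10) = -288 / 935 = -0.31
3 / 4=0.75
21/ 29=0.72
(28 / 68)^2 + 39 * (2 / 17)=1375 / 289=4.76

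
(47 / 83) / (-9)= -47 / 747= -0.06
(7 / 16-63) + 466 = 6455 / 16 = 403.44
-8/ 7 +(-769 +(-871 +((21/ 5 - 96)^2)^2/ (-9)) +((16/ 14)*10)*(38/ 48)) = -103589883359/ 13125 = -7892562.54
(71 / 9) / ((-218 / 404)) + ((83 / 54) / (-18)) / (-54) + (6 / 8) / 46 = -240178123 / 16448427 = -14.60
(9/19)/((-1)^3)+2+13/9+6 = 1534/171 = 8.97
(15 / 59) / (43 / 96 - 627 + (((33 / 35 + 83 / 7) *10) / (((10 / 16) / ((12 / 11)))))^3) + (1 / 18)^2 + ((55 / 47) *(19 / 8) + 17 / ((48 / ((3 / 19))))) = 34518468588845272498783 / 12161829558044986296624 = 2.84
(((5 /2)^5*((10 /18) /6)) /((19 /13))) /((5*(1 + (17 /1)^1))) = 40625 /590976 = 0.07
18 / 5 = 3.60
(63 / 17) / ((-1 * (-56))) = 9 / 136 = 0.07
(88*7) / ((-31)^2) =616 / 961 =0.64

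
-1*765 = -765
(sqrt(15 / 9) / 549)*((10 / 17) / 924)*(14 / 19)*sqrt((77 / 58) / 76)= 5*sqrt(1272810) / 38692042092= 0.00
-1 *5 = -5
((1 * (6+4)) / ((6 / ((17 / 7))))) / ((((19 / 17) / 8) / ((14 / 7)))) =23120 / 399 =57.94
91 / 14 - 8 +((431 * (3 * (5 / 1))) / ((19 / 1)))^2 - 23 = 83574761 / 722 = 115754.52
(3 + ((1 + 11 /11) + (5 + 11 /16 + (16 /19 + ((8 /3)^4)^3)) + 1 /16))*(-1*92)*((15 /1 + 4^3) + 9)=-10571652425268968 /10097379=-1046969953.81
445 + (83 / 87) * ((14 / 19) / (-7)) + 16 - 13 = 740378 / 1653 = 447.90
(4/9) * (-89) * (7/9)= -2492/81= -30.77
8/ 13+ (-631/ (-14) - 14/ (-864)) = 1796677/ 39312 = 45.70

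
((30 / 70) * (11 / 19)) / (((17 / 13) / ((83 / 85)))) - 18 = -3423723 / 192185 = -17.81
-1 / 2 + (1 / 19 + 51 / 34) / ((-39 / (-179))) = 4910 / 741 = 6.63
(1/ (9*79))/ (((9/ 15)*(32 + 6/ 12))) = 2/ 27729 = 0.00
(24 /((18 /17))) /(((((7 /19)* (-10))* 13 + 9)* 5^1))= -1292 /11085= -0.12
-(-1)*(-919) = -919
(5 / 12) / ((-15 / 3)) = -1 / 12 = -0.08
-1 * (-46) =46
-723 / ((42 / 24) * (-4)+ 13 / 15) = 10845 / 92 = 117.88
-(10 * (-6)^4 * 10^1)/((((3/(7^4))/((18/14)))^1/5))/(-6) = 111132000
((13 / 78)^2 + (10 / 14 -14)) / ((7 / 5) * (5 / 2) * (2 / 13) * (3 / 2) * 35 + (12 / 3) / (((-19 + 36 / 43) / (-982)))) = -33921173 / 625657914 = -0.05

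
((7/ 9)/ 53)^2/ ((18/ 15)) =245/ 1365174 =0.00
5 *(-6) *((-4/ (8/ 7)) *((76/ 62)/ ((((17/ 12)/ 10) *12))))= 39900/ 527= 75.71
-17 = -17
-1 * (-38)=38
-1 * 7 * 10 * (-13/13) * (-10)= -700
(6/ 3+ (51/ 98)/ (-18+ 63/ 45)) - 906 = -7353391/ 8134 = -904.03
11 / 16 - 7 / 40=41 / 80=0.51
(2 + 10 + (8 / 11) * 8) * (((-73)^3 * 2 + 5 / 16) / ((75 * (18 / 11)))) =-22591793 / 200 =-112958.96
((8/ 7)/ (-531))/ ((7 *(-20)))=0.00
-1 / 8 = -0.12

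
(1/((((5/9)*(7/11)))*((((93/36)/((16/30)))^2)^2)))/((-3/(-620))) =138412032/130335625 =1.06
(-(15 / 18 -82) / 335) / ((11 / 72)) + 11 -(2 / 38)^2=12.58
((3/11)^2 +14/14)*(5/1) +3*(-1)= 287/121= 2.37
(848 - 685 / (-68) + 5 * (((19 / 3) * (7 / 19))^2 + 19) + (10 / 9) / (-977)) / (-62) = -65126853 / 4119032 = -15.81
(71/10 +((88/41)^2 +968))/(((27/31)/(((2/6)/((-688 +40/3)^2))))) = 510535001/619770983040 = 0.00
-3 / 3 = -1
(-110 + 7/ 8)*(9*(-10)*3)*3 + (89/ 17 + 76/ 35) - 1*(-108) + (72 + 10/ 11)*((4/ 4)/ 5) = 463497205/ 5236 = 88521.24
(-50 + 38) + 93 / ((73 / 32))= 2100 / 73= 28.77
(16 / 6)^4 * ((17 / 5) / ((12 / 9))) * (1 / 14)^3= 0.05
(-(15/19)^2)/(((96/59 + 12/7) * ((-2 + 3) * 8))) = -0.02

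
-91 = -91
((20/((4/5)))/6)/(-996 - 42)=-25/6228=-0.00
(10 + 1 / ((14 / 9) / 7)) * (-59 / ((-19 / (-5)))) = -8555 / 38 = -225.13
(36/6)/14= 0.43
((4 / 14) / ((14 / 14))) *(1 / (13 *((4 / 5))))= 5 / 182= 0.03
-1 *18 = -18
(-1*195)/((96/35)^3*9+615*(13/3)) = -8360625/122224499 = -0.07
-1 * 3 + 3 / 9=-8 / 3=-2.67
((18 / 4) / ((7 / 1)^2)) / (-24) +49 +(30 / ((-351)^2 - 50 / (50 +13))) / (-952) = 5068496256413 / 103446778064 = 49.00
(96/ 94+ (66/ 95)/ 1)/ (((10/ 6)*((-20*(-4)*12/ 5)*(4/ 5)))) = 3831/ 571520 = 0.01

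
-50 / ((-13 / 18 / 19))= 17100 / 13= 1315.38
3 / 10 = 0.30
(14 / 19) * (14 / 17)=196 / 323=0.61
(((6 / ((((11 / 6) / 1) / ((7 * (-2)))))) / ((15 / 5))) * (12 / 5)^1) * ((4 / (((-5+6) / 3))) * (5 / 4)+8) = -46368 / 55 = -843.05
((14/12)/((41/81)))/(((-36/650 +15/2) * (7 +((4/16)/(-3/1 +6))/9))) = 2211300/50062681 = 0.04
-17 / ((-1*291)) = 17 / 291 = 0.06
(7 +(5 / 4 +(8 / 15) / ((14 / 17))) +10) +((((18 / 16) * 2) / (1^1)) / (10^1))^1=16063 / 840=19.12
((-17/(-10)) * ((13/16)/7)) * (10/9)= 221/1008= 0.22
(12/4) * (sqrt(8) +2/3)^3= 440/9 +56 * sqrt(2)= 128.08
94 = 94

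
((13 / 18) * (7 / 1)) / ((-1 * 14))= -13 / 36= -0.36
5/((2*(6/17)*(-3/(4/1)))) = -85/9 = -9.44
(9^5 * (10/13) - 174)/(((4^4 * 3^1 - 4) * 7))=147057/17381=8.46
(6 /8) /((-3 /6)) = -3 /2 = -1.50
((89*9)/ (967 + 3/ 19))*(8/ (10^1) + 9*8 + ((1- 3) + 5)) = 5768001/ 91880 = 62.78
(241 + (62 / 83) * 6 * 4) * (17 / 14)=365347 / 1162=314.41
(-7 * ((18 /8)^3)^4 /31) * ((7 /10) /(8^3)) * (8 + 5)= -179907614738397 /2662879723520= -67.56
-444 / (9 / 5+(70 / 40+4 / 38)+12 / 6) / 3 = -56240 / 2149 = -26.17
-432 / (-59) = 432 / 59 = 7.32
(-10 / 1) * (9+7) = -160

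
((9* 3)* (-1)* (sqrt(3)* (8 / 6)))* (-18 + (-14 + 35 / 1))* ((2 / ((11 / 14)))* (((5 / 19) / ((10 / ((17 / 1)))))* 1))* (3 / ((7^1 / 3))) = -33048* sqrt(3) / 209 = -273.88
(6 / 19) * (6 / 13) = 36 / 247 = 0.15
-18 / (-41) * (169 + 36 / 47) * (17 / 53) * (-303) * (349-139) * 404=-62764370862480 / 102131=-614547697.20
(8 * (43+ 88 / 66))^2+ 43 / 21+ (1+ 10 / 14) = 7924909 / 63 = 125792.21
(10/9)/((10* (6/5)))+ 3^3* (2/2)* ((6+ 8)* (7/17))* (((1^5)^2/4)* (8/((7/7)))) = 285853/918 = 311.39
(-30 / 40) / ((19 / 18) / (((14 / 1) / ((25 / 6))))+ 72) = -1134 / 109339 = -0.01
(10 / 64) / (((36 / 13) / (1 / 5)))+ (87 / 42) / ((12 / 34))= 47419 / 8064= 5.88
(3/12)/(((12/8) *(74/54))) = 9/74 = 0.12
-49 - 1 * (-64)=15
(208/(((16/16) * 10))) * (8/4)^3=832/5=166.40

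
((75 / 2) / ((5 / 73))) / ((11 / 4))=2190 / 11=199.09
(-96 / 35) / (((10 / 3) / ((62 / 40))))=-1116 / 875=-1.28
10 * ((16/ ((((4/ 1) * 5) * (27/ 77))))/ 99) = 56/ 243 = 0.23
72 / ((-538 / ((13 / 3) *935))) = -542.23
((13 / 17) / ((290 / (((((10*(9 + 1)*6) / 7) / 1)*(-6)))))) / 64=-585 / 27608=-0.02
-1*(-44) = 44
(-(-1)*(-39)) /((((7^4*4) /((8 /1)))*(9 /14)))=-52 /1029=-0.05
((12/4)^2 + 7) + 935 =951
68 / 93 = 0.73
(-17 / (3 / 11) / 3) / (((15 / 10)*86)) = -187 / 1161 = -0.16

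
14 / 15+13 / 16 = 419 / 240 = 1.75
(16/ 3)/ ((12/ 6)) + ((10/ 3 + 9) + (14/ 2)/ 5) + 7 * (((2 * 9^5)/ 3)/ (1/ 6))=8266942/ 5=1653388.40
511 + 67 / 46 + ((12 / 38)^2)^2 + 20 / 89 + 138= 347165984193 / 533534174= 650.69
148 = 148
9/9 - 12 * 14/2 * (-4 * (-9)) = -3023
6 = 6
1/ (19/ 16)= 16/ 19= 0.84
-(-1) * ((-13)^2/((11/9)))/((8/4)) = 1521/22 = 69.14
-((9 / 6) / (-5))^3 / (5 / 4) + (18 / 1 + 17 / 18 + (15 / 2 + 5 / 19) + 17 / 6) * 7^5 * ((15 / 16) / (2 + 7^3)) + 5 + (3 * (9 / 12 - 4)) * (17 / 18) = 105796372181 / 78660000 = 1344.98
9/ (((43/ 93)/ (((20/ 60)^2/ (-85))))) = -93/ 3655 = -0.03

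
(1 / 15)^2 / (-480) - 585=-63180001 / 108000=-585.00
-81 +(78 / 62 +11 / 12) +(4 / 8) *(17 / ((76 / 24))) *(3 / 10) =-78.02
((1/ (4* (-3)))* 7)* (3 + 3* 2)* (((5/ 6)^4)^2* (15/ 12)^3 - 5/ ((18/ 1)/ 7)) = 1121335285/ 143327232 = 7.82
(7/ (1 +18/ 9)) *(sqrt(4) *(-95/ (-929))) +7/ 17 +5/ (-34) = 0.74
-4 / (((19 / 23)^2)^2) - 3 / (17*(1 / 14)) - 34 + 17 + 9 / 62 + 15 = -1773943095 / 137358334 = -12.91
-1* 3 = -3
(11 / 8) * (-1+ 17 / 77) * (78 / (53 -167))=195 / 266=0.73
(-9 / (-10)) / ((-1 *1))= -9 / 10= -0.90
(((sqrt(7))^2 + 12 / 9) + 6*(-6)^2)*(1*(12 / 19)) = 2692 / 19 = 141.68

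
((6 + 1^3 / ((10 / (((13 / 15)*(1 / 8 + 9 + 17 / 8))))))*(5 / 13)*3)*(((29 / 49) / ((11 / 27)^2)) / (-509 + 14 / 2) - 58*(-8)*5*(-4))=-1778343213069 / 23810864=-74686.21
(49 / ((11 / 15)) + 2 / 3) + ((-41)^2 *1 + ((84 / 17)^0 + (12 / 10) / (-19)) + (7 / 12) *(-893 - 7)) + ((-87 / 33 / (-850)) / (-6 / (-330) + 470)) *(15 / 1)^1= 1124614308551 / 918486030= 1224.42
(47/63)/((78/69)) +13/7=589/234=2.52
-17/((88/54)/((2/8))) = -459/176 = -2.61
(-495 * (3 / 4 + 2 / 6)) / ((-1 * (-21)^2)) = 1.22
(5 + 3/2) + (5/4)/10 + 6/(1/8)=437/8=54.62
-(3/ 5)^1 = -3/ 5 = -0.60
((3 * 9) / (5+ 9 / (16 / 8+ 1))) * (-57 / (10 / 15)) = -4617 / 16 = -288.56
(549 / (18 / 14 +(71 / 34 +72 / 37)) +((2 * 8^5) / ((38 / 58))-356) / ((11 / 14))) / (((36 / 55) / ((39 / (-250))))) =-2693299207053 / 89009300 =-30258.63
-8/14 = -4/7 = -0.57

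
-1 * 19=-19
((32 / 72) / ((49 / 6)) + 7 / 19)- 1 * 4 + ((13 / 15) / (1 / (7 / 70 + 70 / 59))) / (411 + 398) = -23834834873 / 6665634150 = -3.58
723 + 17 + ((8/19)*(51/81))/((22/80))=4181260/5643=740.96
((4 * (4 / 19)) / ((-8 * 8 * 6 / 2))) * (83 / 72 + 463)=-33419 / 16416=-2.04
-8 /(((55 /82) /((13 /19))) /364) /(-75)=3104192 /78375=39.61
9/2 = 4.50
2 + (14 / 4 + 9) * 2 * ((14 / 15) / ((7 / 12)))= 42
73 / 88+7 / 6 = 527 / 264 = 2.00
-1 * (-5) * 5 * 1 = 25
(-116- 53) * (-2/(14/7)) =169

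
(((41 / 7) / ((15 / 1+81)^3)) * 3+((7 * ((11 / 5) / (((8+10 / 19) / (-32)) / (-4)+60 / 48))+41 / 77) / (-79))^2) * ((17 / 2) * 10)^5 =2976487298628420071582499875 / 27971176981764538368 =106412658.31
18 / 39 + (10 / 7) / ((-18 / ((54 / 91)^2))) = 25134 / 57967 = 0.43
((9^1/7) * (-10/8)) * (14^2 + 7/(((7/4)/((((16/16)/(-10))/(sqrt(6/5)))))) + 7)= -1305/4 + 3 * sqrt(30)/28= -325.66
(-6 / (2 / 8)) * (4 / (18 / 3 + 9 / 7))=-224 / 17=-13.18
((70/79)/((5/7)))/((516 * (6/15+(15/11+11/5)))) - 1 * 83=-368789213/4443276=-83.00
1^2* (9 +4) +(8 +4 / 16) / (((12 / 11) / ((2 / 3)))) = 433 / 24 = 18.04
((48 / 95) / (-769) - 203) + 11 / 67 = -992820666 / 4894685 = -202.84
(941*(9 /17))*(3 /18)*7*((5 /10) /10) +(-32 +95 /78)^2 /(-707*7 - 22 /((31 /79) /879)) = 50498200893931 /1738749827880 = 29.04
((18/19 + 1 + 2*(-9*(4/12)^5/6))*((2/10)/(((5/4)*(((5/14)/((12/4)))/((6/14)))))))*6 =47648/7125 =6.69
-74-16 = -90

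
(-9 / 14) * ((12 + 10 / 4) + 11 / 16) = -2187 / 224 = -9.76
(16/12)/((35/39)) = 52/35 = 1.49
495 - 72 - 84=339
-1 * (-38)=38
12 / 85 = 0.14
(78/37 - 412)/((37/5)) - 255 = -424925/1369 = -310.39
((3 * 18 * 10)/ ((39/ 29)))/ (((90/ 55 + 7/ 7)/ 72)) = 10966.15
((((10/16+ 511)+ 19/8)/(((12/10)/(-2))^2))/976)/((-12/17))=-2.07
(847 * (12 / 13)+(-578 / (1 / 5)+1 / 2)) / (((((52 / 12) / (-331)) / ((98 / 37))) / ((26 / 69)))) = 160677.03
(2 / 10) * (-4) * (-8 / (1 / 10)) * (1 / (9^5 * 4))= 16 / 59049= 0.00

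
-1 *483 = -483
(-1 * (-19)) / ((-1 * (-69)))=19 / 69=0.28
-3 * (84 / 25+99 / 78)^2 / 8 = -27162243 / 3380000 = -8.04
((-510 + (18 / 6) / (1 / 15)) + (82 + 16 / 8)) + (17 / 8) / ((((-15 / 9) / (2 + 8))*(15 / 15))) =-1575 / 4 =-393.75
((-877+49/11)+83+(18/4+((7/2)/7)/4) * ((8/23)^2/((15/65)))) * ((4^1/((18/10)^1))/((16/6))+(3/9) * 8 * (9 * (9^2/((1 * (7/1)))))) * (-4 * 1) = 321506466266/366597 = 877002.45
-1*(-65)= 65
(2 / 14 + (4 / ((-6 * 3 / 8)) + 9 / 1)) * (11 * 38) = 193952 / 63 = 3078.60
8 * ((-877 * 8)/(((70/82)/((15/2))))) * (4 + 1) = -17259360/7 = -2465622.86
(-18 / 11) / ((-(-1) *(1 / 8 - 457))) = 144 / 40205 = 0.00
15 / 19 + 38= 38.79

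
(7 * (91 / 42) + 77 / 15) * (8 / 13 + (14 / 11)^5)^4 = 95420691908265798728817408000 / 19214412605268846422789761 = 4966.10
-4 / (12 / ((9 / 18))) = -1 / 6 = -0.17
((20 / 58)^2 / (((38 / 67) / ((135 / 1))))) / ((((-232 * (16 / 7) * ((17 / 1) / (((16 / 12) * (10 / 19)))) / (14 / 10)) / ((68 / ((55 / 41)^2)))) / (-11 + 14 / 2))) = 496685070 / 1065335909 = 0.47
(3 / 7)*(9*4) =108 / 7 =15.43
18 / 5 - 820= -4082 / 5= -816.40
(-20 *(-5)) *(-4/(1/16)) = -6400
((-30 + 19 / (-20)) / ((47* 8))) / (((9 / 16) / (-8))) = 2476 / 2115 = 1.17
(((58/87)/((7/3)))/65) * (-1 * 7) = -0.03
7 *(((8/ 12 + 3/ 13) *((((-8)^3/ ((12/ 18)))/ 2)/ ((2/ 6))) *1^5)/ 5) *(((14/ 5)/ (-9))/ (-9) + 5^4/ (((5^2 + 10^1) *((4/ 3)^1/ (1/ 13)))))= -35161504/ 22815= -1541.16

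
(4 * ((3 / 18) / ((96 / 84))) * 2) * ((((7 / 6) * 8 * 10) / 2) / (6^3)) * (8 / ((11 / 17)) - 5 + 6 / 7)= 2.07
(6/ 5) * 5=6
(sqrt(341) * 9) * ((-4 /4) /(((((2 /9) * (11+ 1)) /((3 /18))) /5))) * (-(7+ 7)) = 315 * sqrt(341) /8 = 727.11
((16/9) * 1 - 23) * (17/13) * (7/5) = -22729/585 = -38.85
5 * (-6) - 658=-688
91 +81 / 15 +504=3002 / 5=600.40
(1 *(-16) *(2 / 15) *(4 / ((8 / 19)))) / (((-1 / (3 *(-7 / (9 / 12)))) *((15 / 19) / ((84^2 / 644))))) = -4528384 / 575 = -7875.45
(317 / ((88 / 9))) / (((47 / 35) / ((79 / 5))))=1577709 / 4136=381.46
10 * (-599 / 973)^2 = 3588010 / 946729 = 3.79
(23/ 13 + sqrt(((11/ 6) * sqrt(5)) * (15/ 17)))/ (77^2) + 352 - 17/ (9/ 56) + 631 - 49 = sqrt(374) * 5^(3/ 4)/ 201586 + 574532165/ 693693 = 828.22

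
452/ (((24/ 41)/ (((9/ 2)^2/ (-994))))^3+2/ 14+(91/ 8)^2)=-274700412419328/ 14338681891790843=-0.02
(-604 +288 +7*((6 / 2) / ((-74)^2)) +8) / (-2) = 1686587 / 10952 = 154.00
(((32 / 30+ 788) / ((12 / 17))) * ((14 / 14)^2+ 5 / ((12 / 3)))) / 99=4573 / 180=25.41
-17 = -17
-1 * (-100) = 100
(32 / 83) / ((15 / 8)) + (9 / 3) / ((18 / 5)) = 2587 / 2490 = 1.04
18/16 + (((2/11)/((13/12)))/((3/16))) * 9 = 10503/1144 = 9.18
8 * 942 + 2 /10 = 37681 /5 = 7536.20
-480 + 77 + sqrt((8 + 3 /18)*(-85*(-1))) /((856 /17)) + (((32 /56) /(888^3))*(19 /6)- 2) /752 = -2228198867854829 /5528992960512 + 119*sqrt(510) /5136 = -402.48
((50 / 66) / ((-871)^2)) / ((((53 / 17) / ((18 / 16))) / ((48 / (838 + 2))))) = 255 / 12384055684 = 0.00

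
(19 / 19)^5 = 1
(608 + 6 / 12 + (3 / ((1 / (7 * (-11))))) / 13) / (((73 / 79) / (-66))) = -40040913 / 949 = -42192.74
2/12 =1/6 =0.17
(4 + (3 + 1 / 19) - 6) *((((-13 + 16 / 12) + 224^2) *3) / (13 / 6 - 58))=-3611832 / 1273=-2837.26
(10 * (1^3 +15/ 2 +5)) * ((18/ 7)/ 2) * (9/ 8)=10935/ 56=195.27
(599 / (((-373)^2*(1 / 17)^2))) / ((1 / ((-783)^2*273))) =28974158816967 / 139129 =208253914.12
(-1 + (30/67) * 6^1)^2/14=12769/62846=0.20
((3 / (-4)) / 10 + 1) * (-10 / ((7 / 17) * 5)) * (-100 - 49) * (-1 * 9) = -843489 / 140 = -6024.92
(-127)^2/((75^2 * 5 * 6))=16129/168750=0.10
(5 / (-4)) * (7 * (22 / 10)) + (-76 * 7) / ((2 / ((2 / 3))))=-2359 / 12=-196.58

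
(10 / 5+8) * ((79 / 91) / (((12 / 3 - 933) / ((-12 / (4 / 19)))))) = 0.53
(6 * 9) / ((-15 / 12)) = -216 / 5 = -43.20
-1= -1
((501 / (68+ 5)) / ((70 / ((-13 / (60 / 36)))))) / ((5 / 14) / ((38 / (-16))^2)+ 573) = -7053579 / 5285678150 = -0.00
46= 46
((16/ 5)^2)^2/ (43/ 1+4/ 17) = 1114112/ 459375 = 2.43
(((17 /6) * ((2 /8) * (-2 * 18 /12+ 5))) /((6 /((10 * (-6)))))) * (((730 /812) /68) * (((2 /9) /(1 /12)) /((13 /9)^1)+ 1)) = -67525 /126672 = -0.53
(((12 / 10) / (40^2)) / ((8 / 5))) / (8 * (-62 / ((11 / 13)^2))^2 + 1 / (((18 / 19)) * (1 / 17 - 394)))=2647370979 / 338804787229020800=0.00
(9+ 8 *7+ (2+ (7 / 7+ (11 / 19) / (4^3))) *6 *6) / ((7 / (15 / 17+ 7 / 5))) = 56.51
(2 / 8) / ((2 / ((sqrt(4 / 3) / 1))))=sqrt(3) / 12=0.14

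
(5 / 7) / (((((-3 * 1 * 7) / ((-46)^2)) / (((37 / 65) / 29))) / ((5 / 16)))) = -0.44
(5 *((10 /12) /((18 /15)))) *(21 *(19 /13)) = 16625 /156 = 106.57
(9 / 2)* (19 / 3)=57 / 2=28.50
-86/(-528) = 43/264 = 0.16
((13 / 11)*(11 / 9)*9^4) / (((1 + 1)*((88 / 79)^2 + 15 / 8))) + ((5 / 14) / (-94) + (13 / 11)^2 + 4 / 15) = 565706593073863 / 371578002180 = 1522.44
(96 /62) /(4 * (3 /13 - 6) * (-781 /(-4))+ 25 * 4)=-624 /1775525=-0.00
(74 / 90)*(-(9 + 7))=-592 / 45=-13.16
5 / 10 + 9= 19 / 2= 9.50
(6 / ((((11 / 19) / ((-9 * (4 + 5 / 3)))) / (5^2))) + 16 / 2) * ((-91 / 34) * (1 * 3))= 19828263 / 187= 106033.49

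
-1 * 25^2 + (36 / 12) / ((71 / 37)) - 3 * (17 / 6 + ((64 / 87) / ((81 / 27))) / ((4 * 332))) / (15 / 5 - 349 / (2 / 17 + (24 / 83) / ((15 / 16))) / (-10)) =-10879300073086 / 17447729215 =-623.54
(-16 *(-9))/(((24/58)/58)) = 20184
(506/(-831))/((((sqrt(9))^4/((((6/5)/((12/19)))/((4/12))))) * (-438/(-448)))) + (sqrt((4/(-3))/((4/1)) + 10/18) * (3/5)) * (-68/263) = -68 * sqrt(2)/1315 - 1076768/24568515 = -0.12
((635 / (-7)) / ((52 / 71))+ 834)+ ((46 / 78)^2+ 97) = 34389295 / 42588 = 807.49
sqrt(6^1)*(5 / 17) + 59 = 5*sqrt(6) / 17 + 59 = 59.72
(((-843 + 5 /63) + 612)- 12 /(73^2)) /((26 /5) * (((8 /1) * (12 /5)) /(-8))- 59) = 1938176200 /599944149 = 3.23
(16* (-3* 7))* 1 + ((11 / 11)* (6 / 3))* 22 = -292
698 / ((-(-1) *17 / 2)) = 1396 / 17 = 82.12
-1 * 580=-580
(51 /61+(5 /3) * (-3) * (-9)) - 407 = -22031 /61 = -361.16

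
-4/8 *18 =-9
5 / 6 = 0.83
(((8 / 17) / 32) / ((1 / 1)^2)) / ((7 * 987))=1 / 469812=0.00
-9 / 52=-0.17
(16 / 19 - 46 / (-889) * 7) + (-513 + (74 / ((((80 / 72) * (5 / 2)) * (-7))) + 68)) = -189010883 / 422275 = -447.60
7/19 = 0.37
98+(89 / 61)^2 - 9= 339090 / 3721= 91.13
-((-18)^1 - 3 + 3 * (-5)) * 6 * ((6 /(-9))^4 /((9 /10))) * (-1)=-1280 /27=-47.41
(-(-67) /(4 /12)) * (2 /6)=67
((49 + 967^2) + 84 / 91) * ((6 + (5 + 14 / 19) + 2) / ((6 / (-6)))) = -3172926366 / 247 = -12845855.73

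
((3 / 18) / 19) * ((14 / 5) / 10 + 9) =116 / 1425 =0.08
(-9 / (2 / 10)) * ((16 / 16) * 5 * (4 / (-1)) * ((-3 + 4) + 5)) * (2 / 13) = 10800 / 13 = 830.77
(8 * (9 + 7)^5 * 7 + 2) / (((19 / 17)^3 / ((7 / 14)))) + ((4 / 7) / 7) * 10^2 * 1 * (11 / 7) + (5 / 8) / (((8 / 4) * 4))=21030237.98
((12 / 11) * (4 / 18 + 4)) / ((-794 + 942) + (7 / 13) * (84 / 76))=37544 / 1211199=0.03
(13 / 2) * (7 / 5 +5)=208 / 5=41.60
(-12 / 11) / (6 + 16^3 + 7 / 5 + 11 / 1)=-15 / 56573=-0.00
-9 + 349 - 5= 335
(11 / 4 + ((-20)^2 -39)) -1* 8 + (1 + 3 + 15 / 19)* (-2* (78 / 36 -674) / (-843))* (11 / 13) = 67135025 / 192204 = 349.29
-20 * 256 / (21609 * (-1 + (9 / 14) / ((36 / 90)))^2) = -81920 / 127449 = -0.64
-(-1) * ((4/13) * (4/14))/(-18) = -4/819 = -0.00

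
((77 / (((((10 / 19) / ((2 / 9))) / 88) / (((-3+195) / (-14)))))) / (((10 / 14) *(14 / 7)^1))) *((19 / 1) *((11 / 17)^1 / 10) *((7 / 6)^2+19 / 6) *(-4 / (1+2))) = 35087374784 / 172125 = 203848.22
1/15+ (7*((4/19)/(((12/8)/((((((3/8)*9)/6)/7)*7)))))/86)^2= 10686439/160197360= 0.07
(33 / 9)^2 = 121 / 9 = 13.44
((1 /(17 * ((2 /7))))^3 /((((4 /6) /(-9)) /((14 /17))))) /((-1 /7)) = 453789 /668168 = 0.68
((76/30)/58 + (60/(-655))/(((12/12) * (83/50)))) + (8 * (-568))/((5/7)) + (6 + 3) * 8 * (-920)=-343387835021/4729755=-72601.61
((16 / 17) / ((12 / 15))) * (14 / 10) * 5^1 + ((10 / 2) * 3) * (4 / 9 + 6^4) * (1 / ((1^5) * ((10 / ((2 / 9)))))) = 202136 / 459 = 440.38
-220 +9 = -211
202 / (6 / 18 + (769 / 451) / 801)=36486351 / 60593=602.15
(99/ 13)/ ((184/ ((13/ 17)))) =99/ 3128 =0.03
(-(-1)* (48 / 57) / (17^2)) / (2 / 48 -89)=-384 / 11723285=-0.00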